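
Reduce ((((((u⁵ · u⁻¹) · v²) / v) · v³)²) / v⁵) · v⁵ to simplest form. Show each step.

((((((u⁵ · u⁻¹) · v²) / v) · v³)²) / v⁵) · v⁵
= ((((((u⁵ · u⁻¹) · v²) / v)²) · ((v³)²)) / v⁵) · v⁵    [power of a product]
= ((((((u⁵ · u⁻¹) · v²)²) / (v²)) · ((v³)²)) / v⁵) · v⁵    [power of a quotient]
= ((((((u⁵ · u⁻¹)²) · ((v²)²)) / (v²)) · ((v³)²)) / v⁵) · v⁵    [power of a product]
= (((((((u⁵)²) · ((u⁻¹)²)) · ((v²)²)) / (v²)) · ((v³)²)) / v⁵) · v⁵    [power of a product]
= (((((u¹⁰ · ((u⁻¹)²)) · ((v²)²)) / (v²)) · ((v³)²)) / v⁵) · v⁵    [power of a power]
= (((((u¹⁰ · u⁻²) · ((v²)²)) / (v²)) · ((v³)²)) / v⁵) · v⁵    [power of a power]
= ((((u⁸ · ((v²)²)) / (v²)) · ((v³)²)) / v⁵) · v⁵    [product of powers]
= ((((u⁸ · v⁴) / (v²)) · ((v³)²)) / v⁵) · v⁵    [power of a power]
= ((((u⁸ · v⁴) / v²) · v⁶) / v⁵) · v⁵    [power of a power]
= u⁸v⁸    [quotient of powers; product of powers]

u⁸v⁸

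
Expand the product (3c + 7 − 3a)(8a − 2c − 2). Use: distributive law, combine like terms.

(3c + 7 − 3a)(8a − 2c − 2)
= 24ac − 6c^2 − 6c + 56a − 14c − 14 − 24a^2 + 6ac + 6a    [distributive law]
= 30ac − 6c^2 − 20c + 62a − 14 − 24a^2    [combine like terms]

30ac − 6c^2 − 20c + 62a − 14 − 24a^2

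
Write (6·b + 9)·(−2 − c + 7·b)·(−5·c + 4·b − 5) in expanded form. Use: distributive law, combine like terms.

(6·b + 9)·(−2 − c + 7·b)·(−5·c + 4·b − 5)
= (−12·b − 6·b·c + 42·b^2 − 18 − 9·c + 63·b)·(−5·c + 4·b − 5)    [distributive law]
= (51·b − 6·b·c + 42·b^2 − 18 − 9·c)·(−5·c + 4·b − 5)    [combine like terms]
= −255·b·c + 204·b^2 − 255·b + 30·b·c^2 − 24·b^2·c + 30·b·c − 210·b^2·c + 168·b^3 − 210·b^2 + 90·c − 72·b + 90 + 45·c^2 − 36·b·c + 45·c    [distributive law]
= −261·b·c − 6·b^2 − 327·b + 30·b·c^2 − 234·b^2·c + 168·b^3 + 135·c + 90 + 45·c^2    [combine like terms]

−261·b·c − 6·b^2 − 327·b + 30·b·c^2 − 234·b^2·c + 168·b^3 + 135·c + 90 + 45·c^2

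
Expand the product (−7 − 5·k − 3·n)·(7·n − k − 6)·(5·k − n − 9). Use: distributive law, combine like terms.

96·k·n + 220·n^2 + 237·n + 140·k^2 − 123·k − 378 − 165·k^2·n − 73·k·n^2 + 25·k^3 + 21·n^3

(−7 − 5·k − 3·n)·(7·n − k − 6)·(5·k − n − 9)
= (−49·n + 7·k + 42 − 35·k·n + 5·k^2 + 30·k − 21·n^2 + 3·k·n + 18·n)·(5·k − n − 9)    [distributive law]
= (−31·n + 37·k + 42 − 32·k·n + 5·k^2 − 21·n^2)·(5·k − n − 9)    [combine like terms]
= −155·k·n + 31·n^2 + 279·n + 185·k^2 − 37·k·n − 333·k + 210·k − 42·n − 378 − 160·k^2·n + 32·k·n^2 + 288·k·n + 25·k^3 − 5·k^2·n − 45·k^2 − 105·k·n^2 + 21·n^3 + 189·n^2    [distributive law]
= 96·k·n + 220·n^2 + 237·n + 140·k^2 − 123·k − 378 − 165·k^2·n − 73·k·n^2 + 25·k^3 + 21·n^3    [combine like terms]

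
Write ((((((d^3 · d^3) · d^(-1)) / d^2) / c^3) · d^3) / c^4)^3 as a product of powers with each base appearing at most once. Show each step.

c^(-21)d^18

((((((d^3 · d^3) · d^(-1)) / d^2) / c^3) · d^3) / c^4)^3
= ((((((d^3 · d^3) · d^(-1)) / d^2) / c^3) · d^3)^3) / ((c^4)^3)    [power of a quotient]
= ((((((d^3 · d^3) · d^(-1)) / d^2) / c^3)^3) · ((d^3)^3)) / ((c^4)^3)    [power of a product]
= ((((((d^3 · d^3) · d^(-1)) / d^2)^3) / ((c^3)^3)) · ((d^3)^3)) / ((c^4)^3)    [power of a quotient]
= ((((((d^3 · d^3) · d^(-1))^3) / ((d^2)^3)) / ((c^3)^3)) · ((d^3)^3)) / ((c^4)^3)    [power of a quotient]
= ((((((d^3 · d^3)^3) · ((d^(-1))^3)) / ((d^2)^3)) / ((c^3)^3)) · ((d^3)^3)) / ((c^4)^3)    [power of a product]
= (((((((d^3)^3) · ((d^3)^3)) · ((d^(-1))^3)) / ((d^2)^3)) / ((c^3)^3)) · ((d^3)^3)) / ((c^4)^3)    [power of a product]
= (((((d^9 · ((d^3)^3)) · ((d^(-1))^3)) / ((d^2)^3)) / ((c^3)^3)) · ((d^3)^3)) / ((c^4)^3)    [power of a power]
= (((((d^9 · d^9) · ((d^(-1))^3)) / ((d^2)^3)) / ((c^3)^3)) · ((d^3)^3)) / ((c^4)^3)    [power of a power]
= ((((d^18 · ((d^(-1))^3)) / ((d^2)^3)) / ((c^3)^3)) · ((d^3)^3)) / ((c^4)^3)    [product of powers]
= ((((d^18 · d^(-3)) / ((d^2)^3)) / ((c^3)^3)) · ((d^3)^3)) / ((c^4)^3)    [power of a power]
= (((d^15 / ((d^2)^3)) / ((c^3)^3)) · ((d^3)^3)) / ((c^4)^3)    [product of powers]
= (((d^15 / d^6) / ((c^3)^3)) · ((d^3)^3)) / ((c^4)^3)    [power of a power]
= ((d^9 / ((c^3)^3)) · ((d^3)^3)) / ((c^4)^3)    [quotient of powers]
= ((d^9 / c^9) · ((d^3)^3)) / ((c^4)^3)    [power of a power]
= ((d^9 / c^9) · d^9) / ((c^4)^3)    [power of a power]
= ((d^9 / c^9) · d^9) / c^12    [power of a power]
= c^(-21)d^18    [quotient of powers; product of powers]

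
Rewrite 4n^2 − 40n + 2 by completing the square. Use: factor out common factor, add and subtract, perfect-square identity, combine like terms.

4(n − 5)^2 − 98

4n^2 − 40n + 2
= 4(n^2 − 10n) + 2    [factor out 4 from the n-terms]
= 4(n^2 − 10n + 25 − 25) + 2    [add and subtract 25 inside the bracket]
= 4(n − 5)^2 − 100 + 2    [perfect-square identity]
= 4(n − 5)^2 − 98    [combine constants]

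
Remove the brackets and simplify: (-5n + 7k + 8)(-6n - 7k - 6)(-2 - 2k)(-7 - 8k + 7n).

(-5n + 7k + 8)(-6n - 7k - 6)(-2 - 2k)(-7 - 8k + 7n)
= (30n² + 35kn + 30n - 42kn - 49k² - 42k - 48n - 56k - 48)(-2 - 2k)(-7 - 8k + 7n)    [distributive law]
= (30n² - 7kn - 18n - 49k² - 98k - 48)(-2 - 2k)(-7 - 8k + 7n)    [combine like terms]
= (-60n² - 60kn² + 14kn + 14k²n + 36n + 36kn + 98k² + 98k³ + 196k + 196k² + 96 + 96k)(-7 - 8k + 7n)    [distributive law]
= (-60n² - 60kn² + 50kn + 14k²n + 36n + 294k² + 98k³ + 292k + 96)(-7 - 8k + 7n)    [combine like terms]
= 420n² + 480kn² - 420n³ + 420kn² + 480k²n² - 420kn³ - 350kn - 400k²n + 350kn² - 98k²n - 112k³n + 98k²n² - 252n - 288kn + 252n² - 2058k² - 2352k³ + 2058k²n - 686k³ - 784k⁴ + 686k³n - 2044k - 2336k² + 2044kn - 672 - 768k + 672n    [distributive law]
= 672n² + 1250kn² - 420n³ + 578k²n² - 420kn³ + 1406kn + 1560k²n + 574k³n + 420n - 4394k² - 3038k³ - 784k⁴ - 2812k - 672    [combine like terms]

672n² + 1250kn² - 420n³ + 578k²n² - 420kn³ + 1406kn + 1560k²n + 574k³n + 420n - 4394k² - 3038k³ - 784k⁴ - 2812k - 672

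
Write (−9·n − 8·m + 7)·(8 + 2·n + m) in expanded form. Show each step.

(−9·n − 8·m + 7)·(8 + 2·n + m)
= −72·n − 18·n^2 − 9·m·n − 64·m − 16·m·n − 8·m^2 + 56 + 14·n + 7·m    [distributive law]
= −58·n − 18·n^2 − 25·m·n − 57·m − 8·m^2 + 56    [combine like terms]

−58·n − 18·n^2 − 25·m·n − 57·m − 8·m^2 + 56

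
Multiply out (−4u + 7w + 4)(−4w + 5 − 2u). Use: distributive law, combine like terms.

(−4u + 7w + 4)(−4w + 5 − 2u)
= 16uw − 20u + 8u^2 − 28w^2 + 35w − 14uw − 16w + 20 − 8u    [distributive law]
= 2uw − 28u + 8u^2 − 28w^2 + 19w + 20    [combine like terms]

2uw − 28u + 8u^2 − 28w^2 + 19w + 20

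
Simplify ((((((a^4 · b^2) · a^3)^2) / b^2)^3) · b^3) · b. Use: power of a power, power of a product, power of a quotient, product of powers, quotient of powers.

((((((a^4 · b^2) · a^3)^2) / b^2)^3) · b^3) · b
= ((((((a^4 · b^2) · a^3)^2)^3) / ((b^2)^3)) · b^3) · b    [power of a quotient]
= (((((a^4 · b^2) · a^3)^6) / ((b^2)^3)) · b^3) · b    [power of a power]
= (((((a^4 · b^2)^6) · ((a^3)^6)) / ((b^2)^3)) · b^3) · b    [power of a product]
= ((((((a^4)^6) · ((b^2)^6)) · ((a^3)^6)) / ((b^2)^3)) · b^3) · b    [power of a product]
= ((((a^24 · ((b^2)^6)) · ((a^3)^6)) / ((b^2)^3)) · b^3) · b    [power of a power]
= ((((a^24 · b^12) · ((a^3)^6)) / ((b^2)^3)) · b^3) · b    [power of a power]
= ((((a^24 · b^12) · a^18) / ((b^2)^3)) · b^3) · b    [power of a power]
= ((((a^24 · b^12) · a^18) / b^6) · b^3) · b    [power of a power]
= a^42·b^10    [quotient of powers; product of powers]

a^42·b^10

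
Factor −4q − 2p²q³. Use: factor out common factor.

−4q − 2p²q³
= 2(−2q − p²q³)    [factor out 2]
= 2q(−2 − p²q²)    [factor out q]

2q(−2 − p²q²)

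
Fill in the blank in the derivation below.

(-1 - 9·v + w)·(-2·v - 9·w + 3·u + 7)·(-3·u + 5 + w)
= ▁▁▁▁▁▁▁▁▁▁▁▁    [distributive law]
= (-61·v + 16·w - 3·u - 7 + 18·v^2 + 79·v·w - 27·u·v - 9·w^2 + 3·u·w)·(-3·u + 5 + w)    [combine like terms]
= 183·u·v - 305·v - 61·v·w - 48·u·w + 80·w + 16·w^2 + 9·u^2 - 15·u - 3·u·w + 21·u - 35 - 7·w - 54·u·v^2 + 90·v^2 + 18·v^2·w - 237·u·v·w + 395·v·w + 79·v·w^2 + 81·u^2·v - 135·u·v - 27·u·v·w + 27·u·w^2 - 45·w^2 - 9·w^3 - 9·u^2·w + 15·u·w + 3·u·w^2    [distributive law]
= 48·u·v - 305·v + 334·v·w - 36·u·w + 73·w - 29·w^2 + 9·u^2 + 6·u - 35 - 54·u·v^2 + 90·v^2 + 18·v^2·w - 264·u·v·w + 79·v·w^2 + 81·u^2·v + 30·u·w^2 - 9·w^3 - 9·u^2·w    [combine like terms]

Applying distributive law to the line above:

(2·v + 9·w - 3·u - 7 + 18·v^2 + 81·v·w - 27·u·v - 63·v - 2·v·w - 9·w^2 + 3·u·w + 7·w)·(-3·u + 5 + w)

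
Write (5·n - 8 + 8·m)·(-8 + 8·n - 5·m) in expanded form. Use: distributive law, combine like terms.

(5·n - 8 + 8·m)·(-8 + 8·n - 5·m)
= -40·n + 40·n^2 - 25·m·n + 64 - 64·n + 40·m - 64·m + 64·m·n - 40·m^2    [distributive law]
= -104·n + 40·n^2 + 39·m·n + 64 - 24·m - 40·m^2    [combine like terms]

-104·n + 40·n^2 + 39·m·n + 64 - 24·m - 40·m^2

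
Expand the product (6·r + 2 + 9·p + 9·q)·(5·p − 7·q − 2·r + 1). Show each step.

12·p·r − 60·q·r − 12·r^2 + 2·r + 19·p − 5·q + 2 + 45·p^2 − 18·p·q − 63·q^2

(6·r + 2 + 9·p + 9·q)·(5·p − 7·q − 2·r + 1)
= 30·p·r − 42·q·r − 12·r^2 + 6·r + 10·p − 14·q − 4·r + 2 + 45·p^2 − 63·p·q − 18·p·r + 9·p + 45·p·q − 63·q^2 − 18·q·r + 9·q    [distributive law]
= 12·p·r − 60·q·r − 12·r^2 + 2·r + 19·p − 5·q + 2 + 45·p^2 − 18·p·q − 63·q^2    [combine like terms]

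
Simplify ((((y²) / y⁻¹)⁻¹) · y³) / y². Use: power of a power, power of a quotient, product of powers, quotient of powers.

((((y²) / y⁻¹)⁻¹) · y³) / y²
= ((((y²)⁻¹) / ((y⁻¹)⁻¹)) · y³) / y²    [power of a quotient]
= (((y⁻²) / ((y⁻¹)⁻¹)) · y³) / y²    [power of a power]
= ((y⁻² / y) · y³) / y²    [power of a power]
= (y⁻³ · y³) / y²    [quotient of powers]
= y⁰ / y²    [product of powers]
= y⁻²    [quotient of powers]

y⁻²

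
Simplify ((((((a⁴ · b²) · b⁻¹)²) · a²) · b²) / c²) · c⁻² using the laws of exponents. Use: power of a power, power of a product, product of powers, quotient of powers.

((((((a⁴ · b²) · b⁻¹)²) · a²) · b²) / c²) · c⁻²
= ((((((a⁴ · b²)²) · ((b⁻¹)²)) · a²) · b²) / c²) · c⁻²    [power of a product]
= (((((((a⁴)²) · ((b²)²)) · ((b⁻¹)²)) · a²) · b²) / c²) · c⁻²    [power of a product]
= (((((a⁸ · ((b²)²)) · ((b⁻¹)²)) · a²) · b²) / c²) · c⁻²    [power of a power]
= (((((a⁸ · b⁴) · ((b⁻¹)²)) · a²) · b²) / c²) · c⁻²    [power of a power]
= (((((a⁸ · b⁴) · b⁻²) · a²) · b²) / c²) · c⁻²    [power of a power]
= a¹⁰b⁴c⁻⁴    [quotient of powers; product of powers]

a¹⁰b⁴c⁻⁴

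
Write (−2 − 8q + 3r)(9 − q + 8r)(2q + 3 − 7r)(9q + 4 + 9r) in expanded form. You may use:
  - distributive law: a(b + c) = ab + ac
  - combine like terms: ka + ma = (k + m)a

−2678q² − 1470q + 461qr − 216 + 150r + 1411r² − 980q³ + 995q²r + 4822qr² − 717r³ + 144q⁴ − 1566q³r + 2943q²r² + 3141qr³ − 1512r⁴

(−2 − 8q + 3r)(9 − q + 8r)(2q + 3 − 7r)(9q + 4 + 9r)
= (−18 + 2q − 16r − 72q + 8q² − 64qr + 27r − 3qr + 24r²)(2q + 3 − 7r)(9q + 4 + 9r)    [distributive law]
= (−18 − 70q + 11r + 8q² − 67qr + 24r²)(2q + 3 − 7r)(9q + 4 + 9r)    [combine like terms]
= (−36q − 54 + 126r − 140q² − 210q + 490qr + 22qr + 33r − 77r² + 16q³ + 24q² − 56q²r − 134q²r − 201qr + 469qr² + 48qr² + 72r² − 168r³)(9q + 4 + 9r)    [distributive law]
= (−246q − 54 + 159r − 116q² + 311qr − 5r² + 16q³ − 190q²r + 517qr² − 168r³)(9q + 4 + 9r)    [combine like terms]
= −2214q² − 984q − 2214qr − 486q − 216 − 486r + 1431qr + 636r + 1431r² − 1044q³ − 464q² − 1044q²r + 2799q²r + 1244qr + 2799qr² − 45qr² − 20r² − 45r³ + 144q⁴ + 64q³ + 144q³r − 1710q³r − 760q²r − 1710q²r² + 4653q²r² + 2068qr² + 4653qr³ − 1512qr³ − 672r³ − 1512r⁴    [distributive law]
= −2678q² − 1470q + 461qr − 216 + 150r + 1411r² − 980q³ + 995q²r + 4822qr² − 717r³ + 144q⁴ − 1566q³r + 2943q²r² + 3141qr³ − 1512r⁴    [combine like terms]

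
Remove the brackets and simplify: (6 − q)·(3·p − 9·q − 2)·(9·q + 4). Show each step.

150·p·q + 72·p − 432·q^2 − 316·q − 48 − 27·p·q^2 + 81·q^3

(6 − q)·(3·p − 9·q − 2)·(9·q + 4)
= (18·p − 54·q − 12 − 3·p·q + 9·q^2 + 2·q)·(9·q + 4)    [distributive law]
= (18·p − 52·q − 12 − 3·p·q + 9·q^2)·(9·q + 4)    [combine like terms]
= 162·p·q + 72·p − 468·q^2 − 208·q − 108·q − 48 − 27·p·q^2 − 12·p·q + 81·q^3 + 36·q^2    [distributive law]
= 150·p·q + 72·p − 432·q^2 − 316·q − 48 − 27·p·q^2 + 81·q^3    [combine like terms]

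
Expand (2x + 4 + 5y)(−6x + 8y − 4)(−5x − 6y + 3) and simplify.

60x³ + 142x²y + 124x² − 116xy² + 90xy − 16x + 48y² + 132y − 48 − 240y³

(2x + 4 + 5y)(−6x + 8y − 4)(−5x − 6y + 3)
= (−12x² + 16xy − 8x − 24x + 32y − 16 − 30xy + 40y² − 20y)(−5x − 6y + 3)    [distributive law]
= (−12x² − 14xy − 32x + 12y − 16 + 40y²)(−5x − 6y + 3)    [combine like terms]
= 60x³ + 72x²y − 36x² + 70x²y + 84xy² − 42xy + 160x² + 192xy − 96x − 60xy − 72y² + 36y + 80x + 96y − 48 − 200xy² − 240y³ + 120y²    [distributive law]
= 60x³ + 142x²y + 124x² − 116xy² + 90xy − 16x + 48y² + 132y − 48 − 240y³    [combine like terms]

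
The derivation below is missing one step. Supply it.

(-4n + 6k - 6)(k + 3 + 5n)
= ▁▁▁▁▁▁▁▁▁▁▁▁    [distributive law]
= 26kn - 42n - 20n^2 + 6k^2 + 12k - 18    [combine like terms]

Applying distributive law to the line above:

-4kn - 12n - 20n^2 + 6k^2 + 18k + 30kn - 6k - 18 - 30n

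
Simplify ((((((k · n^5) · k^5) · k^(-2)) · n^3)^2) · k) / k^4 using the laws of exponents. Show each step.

((((((k · n^5) · k^5) · k^(-2)) · n^3)^2) · k) / k^4
= ((((((k · n^5) · k^5) · k^(-2))^2) · ((n^3)^2)) · k) / k^4    [power of a product]
= ((((((k · n^5) · k^5)^2) · ((k^(-2))^2)) · ((n^3)^2)) · k) / k^4    [power of a product]
= ((((((k · n^5)^2) · ((k^5)^2)) · ((k^(-2))^2)) · ((n^3)^2)) · k) / k^4    [power of a product]
= ((((((k^2) · ((n^5)^2)) · ((k^5)^2)) · ((k^(-2))^2)) · ((n^3)^2)) · k) / k^4    [power of a product]
= (((((k^2 · n^10) · ((k^5)^2)) · ((k^(-2))^2)) · ((n^3)^2)) · k) / k^4    [power of a power]
= (((((k^2 · n^10) · k^10) · ((k^(-2))^2)) · ((n^3)^2)) · k) / k^4    [power of a power]
= (((((k^2 · n^10) · k^10) · k^(-4)) · ((n^3)^2)) · k) / k^4    [power of a power]
= (((((k^2 · n^10) · k^10) · k^(-4)) · n^6) · k) / k^4    [power of a power]
= k^5·n^16    [quotient of powers; product of powers]

k^5·n^16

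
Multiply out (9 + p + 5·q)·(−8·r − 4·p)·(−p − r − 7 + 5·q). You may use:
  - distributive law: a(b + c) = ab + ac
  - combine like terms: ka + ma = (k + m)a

164·p·r + 72·r² + 504·r − 80·q·r + 64·p² + 252·p − 40·p·q + 12·p²·r + 8·p·r² + 20·p·q·r + 4·p³ + 40·q·r² − 200·q²·r − 100·p·q²

(9 + p + 5·q)·(−8·r − 4·p)·(−p − r − 7 + 5·q)
= (−72·r − 36·p − 8·p·r − 4·p² − 40·q·r − 20·p·q)·(−p − r − 7 + 5·q)    [distributive law]
= 72·p·r + 72·r² + 504·r − 360·q·r + 36·p² + 36·p·r + 252·p − 180·p·q + 8·p²·r + 8·p·r² + 56·p·r − 40·p·q·r + 4·p³ + 4·p²·r + 28·p² − 20·p²·q + 40·p·q·r + 40·q·r² + 280·q·r − 200·q²·r + 20·p²·q + 20·p·q·r + 140·p·q − 100·p·q²    [distributive law]
= 164·p·r + 72·r² + 504·r − 80·q·r + 64·p² + 252·p − 40·p·q + 12·p²·r + 8·p·r² + 20·p·q·r + 4·p³ + 40·q·r² − 200·q²·r − 100·p·q²    [combine like terms]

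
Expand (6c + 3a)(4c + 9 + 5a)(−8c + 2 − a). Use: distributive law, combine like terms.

−192c^3 − 384c^2 − 360ac^2 + 108c − 186ac − 162a^2c + 54a + 3a^2 − 15a^3

(6c + 3a)(4c + 9 + 5a)(−8c + 2 − a)
= (24c^2 + 54c + 30ac + 12ac + 27a + 15a^2)(−8c + 2 − a)    [distributive law]
= (24c^2 + 54c + 42ac + 27a + 15a^2)(−8c + 2 − a)    [combine like terms]
= −192c^3 + 48c^2 − 24ac^2 − 432c^2 + 108c − 54ac − 336ac^2 + 84ac − 42a^2c − 216ac + 54a − 27a^2 − 120a^2c + 30a^2 − 15a^3    [distributive law]
= −192c^3 − 384c^2 − 360ac^2 + 108c − 186ac − 162a^2c + 54a + 3a^2 − 15a^3    [combine like terms]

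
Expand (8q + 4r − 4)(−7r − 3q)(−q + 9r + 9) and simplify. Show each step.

−148q^2r − 584qr^2 − 532qr + 24q^3 − 228q^2 − 252r^3 + 252r + 108q

(8q + 4r − 4)(−7r − 3q)(−q + 9r + 9)
= (−56qr − 24q^2 − 28r^2 − 12qr + 28r + 12q)(−q + 9r + 9)    [distributive law]
= (−68qr − 24q^2 − 28r^2 + 28r + 12q)(−q + 9r + 9)    [combine like terms]
= 68q^2r − 612qr^2 − 612qr + 24q^3 − 216q^2r − 216q^2 + 28qr^2 − 252r^3 − 252r^2 − 28qr + 252r^2 + 252r − 12q^2 + 108qr + 108q    [distributive law]
= −148q^2r − 584qr^2 − 532qr + 24q^3 − 228q^2 − 252r^3 + 252r + 108q    [combine like terms]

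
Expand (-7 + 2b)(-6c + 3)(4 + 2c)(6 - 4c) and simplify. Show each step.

(-7 + 2b)(-6c + 3)(4 + 2c)(6 - 4c)
= (42c - 21 - 12bc + 6b)(4 + 2c)(6 - 4c)    [distributive law]
= (168c + 84c^2 - 84 - 42c - 48bc - 24bc^2 + 24b + 12bc)(6 - 4c)    [distributive law]
= (126c + 84c^2 - 84 - 36bc - 24bc^2 + 24b)(6 - 4c)    [combine like terms]
= 756c - 504c^2 + 504c^2 - 336c^3 - 504 + 336c - 216bc + 144bc^2 - 144bc^2 + 96bc^3 + 144b - 96bc    [distributive law]
= 1092c - 336c^3 - 504 - 312bc + 96bc^3 + 144b    [combine like terms]

1092c - 336c^3 - 504 - 312bc + 96bc^3 + 144b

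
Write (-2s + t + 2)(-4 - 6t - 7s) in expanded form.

(-2s + t + 2)(-4 - 6t - 7s)
= 8s + 12st + 14s² - 4t - 6t² - 7st - 8 - 12t - 14s    [distributive law]
= -6s + 5st + 14s² - 16t - 6t² - 8    [combine like terms]

-6s + 5st + 14s² - 16t - 6t² - 8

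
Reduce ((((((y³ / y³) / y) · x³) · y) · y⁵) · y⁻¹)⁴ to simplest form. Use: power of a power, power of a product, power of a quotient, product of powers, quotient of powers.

((((((y³ / y³) / y) · x³) · y) · y⁵) · y⁻¹)⁴
= ((((((y³ / y³) / y) · x³) · y) · y⁵)⁴) · ((y⁻¹)⁴)    [power of a product]
= ((((((y³ / y³) / y) · x³) · y)⁴) · ((y⁵)⁴)) · ((y⁻¹)⁴)    [power of a product]
= ((((((y³ / y³) / y) · x³)⁴) · (y⁴)) · ((y⁵)⁴)) · ((y⁻¹)⁴)    [power of a product]
= ((((((y³ / y³) / y)⁴) · ((x³)⁴)) · (y⁴)) · ((y⁵)⁴)) · ((y⁻¹)⁴)    [power of a product]
= ((((((y³ / y³)⁴) / (y⁴)) · ((x³)⁴)) · (y⁴)) · ((y⁵)⁴)) · ((y⁻¹)⁴)    [power of a quotient]
= (((((((y³)⁴) / ((y³)⁴)) / (y⁴)) · ((x³)⁴)) · (y⁴)) · ((y⁵)⁴)) · ((y⁻¹)⁴)    [power of a quotient]
= (((((y¹² / ((y³)⁴)) / (y⁴)) · ((x³)⁴)) · (y⁴)) · ((y⁵)⁴)) · ((y⁻¹)⁴)    [power of a power]
= (((((y¹² / y¹²) / (y⁴)) · ((x³)⁴)) · (y⁴)) · ((y⁵)⁴)) · ((y⁻¹)⁴)    [power of a power]
= ((((y⁰ / (y⁴)) · ((x³)⁴)) · (y⁴)) · ((y⁵)⁴)) · ((y⁻¹)⁴)    [quotient of powers]
= (((y⁻⁴ · ((x³)⁴)) · (y⁴)) · ((y⁵)⁴)) · ((y⁻¹)⁴)    [quotient of powers]
= (((y⁻⁴ · x¹²) · (y⁴)) · ((y⁵)⁴)) · ((y⁻¹)⁴)    [power of a power]
= (((y⁻⁴ · x¹²) · y⁴) · y²⁰) · ((y⁻¹)⁴)    [power of a power]
= (((y⁻⁴ · x¹²) · y⁴) · y²⁰) · y⁻⁴    [power of a power]
= x¹²·y¹⁶    [product of powers]

x¹²·y¹⁶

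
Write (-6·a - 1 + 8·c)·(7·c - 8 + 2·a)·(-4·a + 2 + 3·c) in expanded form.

68·a²·c + 370·a·c - 302·a·c² - 208·a² + 60·a + 48·a³ - 118·c - 101·c² + 16 + 168·c³

(-6·a - 1 + 8·c)·(7·c - 8 + 2·a)·(-4·a + 2 + 3·c)
= (-42·a·c + 48·a - 12·a² - 7·c + 8 - 2·a + 56·c² - 64·c + 16·a·c)·(-4·a + 2 + 3·c)    [distributive law]
= (-26·a·c + 46·a - 12·a² - 71·c + 8 + 56·c²)·(-4·a + 2 + 3·c)    [combine like terms]
= 104·a²·c - 52·a·c - 78·a·c² - 184·a² + 92·a + 138·a·c + 48·a³ - 24·a² - 36·a²·c + 284·a·c - 142·c - 213·c² - 32·a + 16 + 24·c - 224·a·c² + 112·c² + 168·c³    [distributive law]
= 68·a²·c + 370·a·c - 302·a·c² - 208·a² + 60·a + 48·a³ - 118·c - 101·c² + 16 + 168·c³    [combine like terms]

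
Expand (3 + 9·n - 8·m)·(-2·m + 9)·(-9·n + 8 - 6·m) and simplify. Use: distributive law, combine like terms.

72·m·n - 786·m + 596·m^2 + 405·n + 216 + 162·m·n^2 - 36·m^2·n - 729·n^2 - 96·m^3

(3 + 9·n - 8·m)·(-2·m + 9)·(-9·n + 8 - 6·m)
= (-6·m + 27 - 18·m·n + 81·n + 16·m^2 - 72·m)·(-9·n + 8 - 6·m)    [distributive law]
= (-78·m + 27 - 18·m·n + 81·n + 16·m^2)·(-9·n + 8 - 6·m)    [combine like terms]
= 702·m·n - 624·m + 468·m^2 - 243·n + 216 - 162·m + 162·m·n^2 - 144·m·n + 108·m^2·n - 729·n^2 + 648·n - 486·m·n - 144·m^2·n + 128·m^2 - 96·m^3    [distributive law]
= 72·m·n - 786·m + 596·m^2 + 405·n + 216 + 162·m·n^2 - 36·m^2·n - 729·n^2 - 96·m^3    [combine like terms]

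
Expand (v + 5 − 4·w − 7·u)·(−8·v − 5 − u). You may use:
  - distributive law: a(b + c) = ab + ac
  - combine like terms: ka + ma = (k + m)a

(v + 5 − 4·w − 7·u)·(−8·v − 5 − u)
= −8·v² − 5·v − u·v − 40·v − 25 − 5·u + 32·v·w + 20·w + 4·u·w + 56·u·v + 35·u + 7·u²    [distributive law]
= −8·v² − 45·v + 55·u·v − 25 + 30·u + 32·v·w + 20·w + 4·u·w + 7·u²    [combine like terms]

−8·v² − 45·v + 55·u·v − 25 + 30·u + 32·v·w + 20·w + 4·u·w + 7·u²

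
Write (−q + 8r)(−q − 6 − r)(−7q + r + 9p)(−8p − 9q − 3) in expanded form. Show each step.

−25pq^3 + 63q^4 + 399q^3 + 167pq^2r − 450q^3r − 3228q^2r − 72p^2q^2 − 177pq^2 + 126q^2 + 1341pqr − 1026qr − 432p^2q − 162pq + 256pqr^2 − 441q^2r^2 + 285qr^2 + 504p^2qr + 600pr^2 + 144r^2 + 3456p^2r + 1296pr + 64pr^3 + 72qr^3 + 24r^3 + 576p^2r^2

(−q + 8r)(−q − 6 − r)(−7q + r + 9p)(−8p − 9q − 3)
= (q^2 + 6q + qr − 8qr − 48r − 8r^2)(−7q + r + 9p)(−8p − 9q − 3)    [distributive law]
= (q^2 + 6q − 7qr − 48r − 8r^2)(−7q + r + 9p)(−8p − 9q − 3)    [combine like terms]
= (−7q^3 + q^2r + 9pq^2 − 42q^2 + 6qr + 54pq + 49q^2r − 7qr^2 − 63pqr + 336qr − 48r^2 − 432pr + 56qr^2 − 8r^3 − 72pr^2)(−8p − 9q − 3)    [distributive law]
= (−7q^3 + 50q^2r + 9pq^2 − 42q^2 + 342qr + 54pq + 49qr^2 − 63pqr − 48r^2 − 432pr − 8r^3 − 72pr^2)(−8p − 9q − 3)    [combine like terms]
= 56pq^3 + 63q^4 + 21q^3 − 400pq^2r − 450q^3r − 150q^2r − 72p^2q^2 − 81pq^3 − 27pq^2 + 336pq^2 + 378q^3 + 126q^2 − 2736pqr − 3078q^2r − 1026qr − 432p^2q − 486pq^2 − 162pq − 392pqr^2 − 441q^2r^2 − 147qr^2 + 504p^2qr + 567pq^2r + 189pqr + 384pr^2 + 432qr^2 + 144r^2 + 3456p^2r + 3888pqr + 1296pr + 64pr^3 + 72qr^3 + 24r^3 + 576p^2r^2 + 648pqr^2 + 216pr^2    [distributive law]
= −25pq^3 + 63q^4 + 399q^3 + 167pq^2r − 450q^3r − 3228q^2r − 72p^2q^2 − 177pq^2 + 126q^2 + 1341pqr − 1026qr − 432p^2q − 162pq + 256pqr^2 − 441q^2r^2 + 285qr^2 + 504p^2qr + 600pr^2 + 144r^2 + 3456p^2r + 1296pr + 64pr^3 + 72qr^3 + 24r^3 + 576p^2r^2    [combine like terms]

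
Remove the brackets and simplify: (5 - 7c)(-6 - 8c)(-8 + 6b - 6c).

(5 - 7c)(-6 - 8c)(-8 + 6b - 6c)
= (-30 - 40c + 42c + 56c²)(-8 + 6b - 6c)    [distributive law]
= (-30 + 2c + 56c²)(-8 + 6b - 6c)    [combine like terms]
= 240 - 180b + 180c - 16c + 12bc - 12c² - 448c² + 336bc² - 336c³    [distributive law]
= 240 - 180b + 164c + 12bc - 460c² + 336bc² - 336c³    [combine like terms]

240 - 180b + 164c + 12bc - 460c² + 336bc² - 336c³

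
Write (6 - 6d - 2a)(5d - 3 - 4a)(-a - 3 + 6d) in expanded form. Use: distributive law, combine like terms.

-198ad - 252d + 378d² + 72a + 54 - 6a² + 114ad² - 180d³ + 34a²d - 8a³

(6 - 6d - 2a)(5d - 3 - 4a)(-a - 3 + 6d)
= (30d - 18 - 24a - 30d² + 18d + 24ad - 10ad + 6a + 8a²)(-a - 3 + 6d)    [distributive law]
= (48d - 18 - 18a - 30d² + 14ad + 8a²)(-a - 3 + 6d)    [combine like terms]
= -48ad - 144d + 288d² + 18a + 54 - 108d + 18a² + 54a - 108ad + 30ad² + 90d² - 180d³ - 14a²d - 42ad + 84ad² - 8a³ - 24a² + 48a²d    [distributive law]
= -198ad - 252d + 378d² + 72a + 54 - 6a² + 114ad² - 180d³ + 34a²d - 8a³    [combine like terms]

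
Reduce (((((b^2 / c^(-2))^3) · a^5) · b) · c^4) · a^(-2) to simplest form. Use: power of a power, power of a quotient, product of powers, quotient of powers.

(((((b^2 / c^(-2))^3) · a^5) · b) · c^4) · a^(-2)
= ((((((b^2)^3) / ((c^(-2))^3)) · a^5) · b) · c^4) · a^(-2)    [power of a quotient]
= ((((b^6 / ((c^(-2))^3)) · a^5) · b) · c^4) · a^(-2)    [power of a power]
= ((((b^6 / c^(-6)) · a^5) · b) · c^4) · a^(-2)    [power of a power]
= a^3b^7c^10    [quotient of powers; product of powers]

a^3b^7c^10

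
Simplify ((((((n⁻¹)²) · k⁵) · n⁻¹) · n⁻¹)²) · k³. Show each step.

((((((n⁻¹)²) · k⁵) · n⁻¹) · n⁻¹)²) · k³
= ((((((n⁻¹)²) · k⁵) · n⁻¹)²) · ((n⁻¹)²)) · k³    [power of a product]
= ((((((n⁻¹)²) · k⁵)²) · ((n⁻¹)²)) · ((n⁻¹)²)) · k³    [power of a product]
= ((((((n⁻¹)²)²) · ((k⁵)²)) · ((n⁻¹)²)) · ((n⁻¹)²)) · k³    [power of a product]
= (((((n⁻¹)⁴) · ((k⁵)²)) · ((n⁻¹)²)) · ((n⁻¹)²)) · k³    [power of a power]
= (((n⁻⁴ · ((k⁵)²)) · ((n⁻¹)²)) · ((n⁻¹)²)) · k³    [power of a power]
= (((n⁻⁴ · k¹⁰) · ((n⁻¹)²)) · ((n⁻¹)²)) · k³    [power of a power]
= (((n⁻⁴ · k¹⁰) · n⁻²) · ((n⁻¹)²)) · k³    [power of a power]
= (((n⁻⁴ · k¹⁰) · n⁻²) · n⁻²) · k³    [power of a power]
= k¹³·n⁻⁸    [product of powers]

k¹³·n⁻⁸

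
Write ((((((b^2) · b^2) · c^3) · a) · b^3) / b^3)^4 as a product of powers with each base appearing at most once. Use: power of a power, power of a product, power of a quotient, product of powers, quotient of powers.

((((((b^2) · b^2) · c^3) · a) · b^3) / b^3)^4
= ((((((b^2) · b^2) · c^3) · a) · b^3)^4) / ((b^3)^4)    [power of a quotient]
= ((((((b^2) · b^2) · c^3) · a)^4) · ((b^3)^4)) / ((b^3)^4)    [power of a product]
= ((((((b^2) · b^2) · c^3)^4) · (a^4)) · ((b^3)^4)) / ((b^3)^4)    [power of a product]
= ((((((b^2) · b^2)^4) · ((c^3)^4)) · (a^4)) · ((b^3)^4)) / ((b^3)^4)    [power of a product]
= ((((((b^2)^4) · ((b^2)^4)) · ((c^3)^4)) · (a^4)) · ((b^3)^4)) / ((b^3)^4)    [power of a product]
= (((((b^8) · ((b^2)^4)) · ((c^3)^4)) · (a^4)) · ((b^3)^4)) / ((b^3)^4)    [power of a power]
= ((((b^8 · b^8) · ((c^3)^4)) · (a^4)) · ((b^3)^4)) / ((b^3)^4)    [power of a power]
= (((b^16 · ((c^3)^4)) · (a^4)) · ((b^3)^4)) / ((b^3)^4)    [product of powers]
= (((b^16 · c^12) · (a^4)) · ((b^3)^4)) / ((b^3)^4)    [power of a power]
= (((b^16 · c^12) · a^4) · b^12) / ((b^3)^4)    [power of a power]
= (((b^16 · c^12) · a^4) · b^12) / b^12    [power of a power]
= a^4b^16c^12    [quotient of powers; product of powers]

a^4b^16c^12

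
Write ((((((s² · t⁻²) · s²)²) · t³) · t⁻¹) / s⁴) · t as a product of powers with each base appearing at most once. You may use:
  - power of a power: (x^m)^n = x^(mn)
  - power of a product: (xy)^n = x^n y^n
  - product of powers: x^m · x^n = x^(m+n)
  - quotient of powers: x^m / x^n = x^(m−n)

((((((s² · t⁻²) · s²)²) · t³) · t⁻¹) / s⁴) · t
= ((((((s² · t⁻²)²) · ((s²)²)) · t³) · t⁻¹) / s⁴) · t    [power of a product]
= (((((((s²)²) · ((t⁻²)²)) · ((s²)²)) · t³) · t⁻¹) / s⁴) · t    [power of a product]
= (((((s⁴ · ((t⁻²)²)) · ((s²)²)) · t³) · t⁻¹) / s⁴) · t    [power of a power]
= (((((s⁴ · t⁻⁴) · ((s²)²)) · t³) · t⁻¹) / s⁴) · t    [power of a power]
= (((((s⁴ · t⁻⁴) · s⁴) · t³) · t⁻¹) / s⁴) · t    [power of a power]
= s⁴t⁻¹    [quotient of powers; product of powers]

s⁴t⁻¹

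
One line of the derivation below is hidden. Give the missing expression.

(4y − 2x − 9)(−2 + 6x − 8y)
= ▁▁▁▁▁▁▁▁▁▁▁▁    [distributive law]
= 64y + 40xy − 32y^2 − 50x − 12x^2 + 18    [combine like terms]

By distributive law:

−8y + 24xy − 32y^2 + 4x − 12x^2 + 16xy + 18 − 54x + 72y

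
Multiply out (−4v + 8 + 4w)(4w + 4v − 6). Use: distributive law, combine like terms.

(−4v + 8 + 4w)(4w + 4v − 6)
= −16vw − 16v² + 24v + 32w + 32v − 48 + 16w² + 16vw − 24w    [distributive law]
= −16v² + 56v + 8w − 48 + 16w²    [combine like terms]

−16v² + 56v + 8w − 48 + 16w²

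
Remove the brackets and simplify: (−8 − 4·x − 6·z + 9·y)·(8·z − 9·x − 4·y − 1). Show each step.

(−8 − 4·x − 6·z + 9·y)·(8·z − 9·x − 4·y − 1)
= −64·z + 72·x + 32·y + 8 − 32·x·z + 36·x² + 16·x·y + 4·x − 48·z² + 54·x·z + 24·y·z + 6·z + 72·y·z − 81·x·y − 36·y² − 9·y    [distributive law]
= −58·z + 76·x + 23·y + 8 + 22·x·z + 36·x² − 65·x·y − 48·z² + 96·y·z − 36·y²    [combine like terms]

−58·z + 76·x + 23·y + 8 + 22·x·z + 36·x² − 65·x·y − 48·z² + 96·y·z − 36·y²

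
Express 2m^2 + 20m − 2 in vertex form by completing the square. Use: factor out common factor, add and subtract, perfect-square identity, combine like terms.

2m^2 + 20m − 2
= 2(m^2 + 10m) − 2    [factor out 2 from the m-terms]
= 2(m^2 + 10m + 25 − 25) − 2    [add and subtract 25 inside the bracket]
= 2(m + 5)^2 − 50 − 2    [perfect-square identity]
= 2(m + 5)^2 − 52    [combine constants]

2(m + 5)^2 − 52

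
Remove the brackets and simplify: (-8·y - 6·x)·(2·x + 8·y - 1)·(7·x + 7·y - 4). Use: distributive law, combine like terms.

-532·x^2·y - 896·x·y^2 + 354·x·y - 448·y^3 + 312·y^2 - 32·y - 84·x^3 + 90·x^2 - 24·x

(-8·y - 6·x)·(2·x + 8·y - 1)·(7·x + 7·y - 4)
= (-16·x·y - 64·y^2 + 8·y - 12·x^2 - 48·x·y + 6·x)·(7·x + 7·y - 4)    [distributive law]
= (-64·x·y - 64·y^2 + 8·y - 12·x^2 + 6·x)·(7·x + 7·y - 4)    [combine like terms]
= -448·x^2·y - 448·x·y^2 + 256·x·y - 448·x·y^2 - 448·y^3 + 256·y^2 + 56·x·y + 56·y^2 - 32·y - 84·x^3 - 84·x^2·y + 48·x^2 + 42·x^2 + 42·x·y - 24·x    [distributive law]
= -532·x^2·y - 896·x·y^2 + 354·x·y - 448·y^3 + 312·y^2 - 32·y - 84·x^3 + 90·x^2 - 24·x    [combine like terms]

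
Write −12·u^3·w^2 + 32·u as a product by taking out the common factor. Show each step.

−12·u^3·w^2 + 32·u
= 4(−3·u^3·w^2 + 8·u)    [factor out 4]
= 4·u(−3·u^2·w^2 + 8)    [factor out u]

4·u(−3·u^2·w^2 + 8)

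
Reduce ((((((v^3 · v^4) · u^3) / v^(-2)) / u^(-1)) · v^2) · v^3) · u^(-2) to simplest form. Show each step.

u^2·v^14

((((((v^3 · v^4) · u^3) / v^(-2)) / u^(-1)) · v^2) · v^3) · u^(-2)
= (((((v^7 · u^3) / v^(-2)) / u^(-1)) · v^2) · v^3) · u^(-2)    [product of powers]
= u^2·v^14    [quotient of powers; product of powers]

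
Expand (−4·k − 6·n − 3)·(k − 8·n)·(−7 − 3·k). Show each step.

37·k^2 + 12·k^3 − 254·k·n − 78·k^2·n − 336·n^2 − 144·k·n^2 + 21·k − 168·n

(−4·k − 6·n − 3)·(k − 8·n)·(−7 − 3·k)
= (−4·k^2 + 32·k·n − 6·k·n + 48·n^2 − 3·k + 24·n)·(−7 − 3·k)    [distributive law]
= (−4·k^2 + 26·k·n + 48·n^2 − 3·k + 24·n)·(−7 − 3·k)    [combine like terms]
= 28·k^2 + 12·k^3 − 182·k·n − 78·k^2·n − 336·n^2 − 144·k·n^2 + 21·k + 9·k^2 − 168·n − 72·k·n    [distributive law]
= 37·k^2 + 12·k^3 − 254·k·n − 78·k^2·n − 336·n^2 − 144·k·n^2 + 21·k − 168·n    [combine like terms]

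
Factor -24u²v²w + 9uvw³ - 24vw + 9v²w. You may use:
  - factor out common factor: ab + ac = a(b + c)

3vw(-8u²v + 3uw² - 8 + 3v)

-24u²v²w + 9uvw³ - 24vw + 9v²w
= 3(-8u²v²w + 3uvw³ - 8vw + 3v²w)    [factor out 3]
= 3vw(-8u²v + 3uw² - 8 + 3v)    [factor out vw]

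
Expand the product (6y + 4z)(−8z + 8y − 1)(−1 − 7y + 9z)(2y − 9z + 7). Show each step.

3842y²z + 642yz² − 116yz + 4112y³z − 4736y²z² − 1296yz³ − 2364y³ − 30y² − 672y⁴ + 42y − 1980z³ − 64z² + 2592z⁴ + 28z

(6y + 4z)(−8z + 8y − 1)(−1 − 7y + 9z)(2y − 9z + 7)
= (−48yz + 48y² − 6y − 32z² + 32yz − 4z)(−1 − 7y + 9z)(2y − 9z + 7)    [distributive law]
= (−16yz + 48y² − 6y − 32z² − 4z)(−1 − 7y + 9z)(2y − 9z + 7)    [combine like terms]
= (16yz + 112y²z − 144yz² − 48y² − 336y³ + 432y²z + 6y + 42y² − 54yz + 32z² + 224yz² − 288z³ + 4z + 28yz − 36z²)(2y − 9z + 7)    [distributive law]
= (−10yz + 544y²z + 80yz² − 6y² − 336y³ + 6y − 4z² − 288z³ + 4z)(2y − 9z + 7)    [combine like terms]
= −20y²z + 90yz² − 70yz + 1088y³z − 4896y²z² + 3808y²z + 160y²z² − 720yz³ + 560yz² − 12y³ + 54y²z − 42y² − 672y⁴ + 3024y³z − 2352y³ + 12y² − 54yz + 42y − 8yz² + 36z³ − 28z² − 576yz³ + 2592z⁴ − 2016z³ + 8yz − 36z² + 28z    [distributive law]
= 3842y²z + 642yz² − 116yz + 4112y³z − 4736y²z² − 1296yz³ − 2364y³ − 30y² − 672y⁴ + 42y − 1980z³ − 64z² + 2592z⁴ + 28z    [combine like terms]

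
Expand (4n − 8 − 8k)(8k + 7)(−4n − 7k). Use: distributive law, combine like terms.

(4n − 8 − 8k)(8k + 7)(−4n − 7k)
= (32kn + 28n − 64k − 56 − 64k^2 − 56k)(−4n − 7k)    [distributive law]
= (32kn + 28n − 120k − 56 − 64k^2)(−4n − 7k)    [combine like terms]
= −128kn^2 − 224k^2n − 112n^2 − 196kn + 480kn + 840k^2 + 224n + 392k + 256k^2n + 448k^3    [distributive law]
= −128kn^2 + 32k^2n − 112n^2 + 284kn + 840k^2 + 224n + 392k + 448k^3    [combine like terms]

−128kn^2 + 32k^2n − 112n^2 + 284kn + 840k^2 + 224n + 392k + 448k^3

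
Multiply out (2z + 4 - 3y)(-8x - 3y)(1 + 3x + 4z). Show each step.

(2z + 4 - 3y)(-8x - 3y)(1 + 3x + 4z)
= (-16xz - 6yz - 32x - 12y + 24xy + 9y^2)(1 + 3x + 4z)    [distributive law]
= -16xz - 48x^2z - 64xz^2 - 6yz - 18xyz - 24yz^2 - 32x - 96x^2 - 128xz - 12y - 36xy - 48yz + 24xy + 72x^2y + 96xyz + 9y^2 + 27xy^2 + 36y^2z    [distributive law]
= -144xz - 48x^2z - 64xz^2 - 54yz + 78xyz - 24yz^2 - 32x - 96x^2 - 12y - 12xy + 72x^2y + 9y^2 + 27xy^2 + 36y^2z    [combine like terms]

-144xz - 48x^2z - 64xz^2 - 54yz + 78xyz - 24yz^2 - 32x - 96x^2 - 12y - 12xy + 72x^2y + 9y^2 + 27xy^2 + 36y^2z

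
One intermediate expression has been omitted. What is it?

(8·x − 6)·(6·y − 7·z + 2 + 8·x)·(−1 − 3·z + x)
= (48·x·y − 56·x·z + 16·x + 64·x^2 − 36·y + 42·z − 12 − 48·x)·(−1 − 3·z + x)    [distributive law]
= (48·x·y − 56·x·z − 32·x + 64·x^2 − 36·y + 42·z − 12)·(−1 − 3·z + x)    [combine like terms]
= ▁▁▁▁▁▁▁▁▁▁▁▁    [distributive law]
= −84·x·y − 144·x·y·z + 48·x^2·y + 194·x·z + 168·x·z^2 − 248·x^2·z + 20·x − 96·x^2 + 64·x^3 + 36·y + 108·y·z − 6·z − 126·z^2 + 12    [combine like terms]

Applying distributive law to the line above:

−48·x·y − 144·x·y·z + 48·x^2·y + 56·x·z + 168·x·z^2 − 56·x^2·z + 32·x + 96·x·z − 32·x^2 − 64·x^2 − 192·x^2·z + 64·x^3 + 36·y + 108·y·z − 36·x·y − 42·z − 126·z^2 + 42·x·z + 12 + 36·z − 12·x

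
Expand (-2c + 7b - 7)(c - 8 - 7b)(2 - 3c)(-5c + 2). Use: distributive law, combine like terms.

(-2c + 7b - 7)(c - 8 - 7b)(2 - 3c)(-5c + 2)
= (-2c^2 + 16c + 14bc + 7bc - 56b - 49b^2 - 7c + 56 + 49b)(2 - 3c)(-5c + 2)    [distributive law]
= (-2c^2 + 9c + 21bc - 7b - 49b^2 + 56)(2 - 3c)(-5c + 2)    [combine like terms]
= (-4c^2 + 6c^3 + 18c - 27c^2 + 42bc - 63bc^2 - 14b + 21bc - 98b^2 + 147b^2c + 112 - 168c)(-5c + 2)    [distributive law]
= (-31c^2 + 6c^3 - 150c + 63bc - 63bc^2 - 14b - 98b^2 + 147b^2c + 112)(-5c + 2)    [combine like terms]
= 155c^3 - 62c^2 - 30c^4 + 12c^3 + 750c^2 - 300c - 315bc^2 + 126bc + 315bc^3 - 126bc^2 + 70bc - 28b + 490b^2c - 196b^2 - 735b^2c^2 + 294b^2c - 560c + 224    [distributive law]
= 167c^3 + 688c^2 - 30c^4 - 860c - 441bc^2 + 196bc + 315bc^3 - 28b + 784b^2c - 196b^2 - 735b^2c^2 + 224    [combine like terms]

167c^3 + 688c^2 - 30c^4 - 860c - 441bc^2 + 196bc + 315bc^3 - 28b + 784b^2c - 196b^2 - 735b^2c^2 + 224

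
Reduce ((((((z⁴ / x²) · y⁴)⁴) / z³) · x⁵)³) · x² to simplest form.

x⁻⁷·y⁴⁸·z³⁹

((((((z⁴ / x²) · y⁴)⁴) / z³) · x⁵)³) · x²
= ((((((z⁴ / x²) · y⁴)⁴) / z³)³) · ((x⁵)³)) · x²    [power of a product]
= ((((((z⁴ / x²) · y⁴)⁴)³) / ((z³)³)) · ((x⁵)³)) · x²    [power of a quotient]
= (((((z⁴ / x²) · y⁴)¹²) / ((z³)³)) · ((x⁵)³)) · x²    [power of a power]
= (((((z⁴ / x²)¹²) · ((y⁴)¹²)) / ((z³)³)) · ((x⁵)³)) · x²    [power of a product]
= ((((((z⁴)¹²) / ((x²)¹²)) · ((y⁴)¹²)) / ((z³)³)) · ((x⁵)³)) · x²    [power of a quotient]
= ((((z⁴⁸ / ((x²)¹²)) · ((y⁴)¹²)) / ((z³)³)) · ((x⁵)³)) · x²    [power of a power]
= ((((z⁴⁸ / x²⁴) · ((y⁴)¹²)) / ((z³)³)) · ((x⁵)³)) · x²    [power of a power]
= ((((z⁴⁸ / x²⁴) · y⁴⁸) / ((z³)³)) · ((x⁵)³)) · x²    [power of a power]
= ((((z⁴⁸ / x²⁴) · y⁴⁸) / z⁹) · ((x⁵)³)) · x²    [power of a power]
= ((((z⁴⁸ / x²⁴) · y⁴⁸) / z⁹) · x¹⁵) · x²    [power of a power]
= x⁻⁷·y⁴⁸·z³⁹    [quotient of powers; product of powers]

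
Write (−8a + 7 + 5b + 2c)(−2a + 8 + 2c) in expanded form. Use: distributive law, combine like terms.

(−8a + 7 + 5b + 2c)(−2a + 8 + 2c)
= 16a^2 − 64a − 16ac − 14a + 56 + 14c − 10ab + 40b + 10bc − 4ac + 16c + 4c^2    [distributive law]
= 16a^2 − 78a − 20ac + 56 + 30c − 10ab + 40b + 10bc + 4c^2    [combine like terms]

16a^2 − 78a − 20ac + 56 + 30c − 10ab + 40b + 10bc + 4c^2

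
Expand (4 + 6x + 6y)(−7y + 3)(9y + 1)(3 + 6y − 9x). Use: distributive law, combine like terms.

192y^2 − 1926y^3 + 774xy^2 + 366y − 414xy + 36 − 54x + 1134xy^3 + 3402x^2y^2 − 1080x^2y − 162x^2 − 2268y^4

(4 + 6x + 6y)(−7y + 3)(9y + 1)(3 + 6y − 9x)
= (−28y + 12 − 42xy + 18x − 42y^2 + 18y)(9y + 1)(3 + 6y − 9x)    [distributive law]
= (−10y + 12 − 42xy + 18x − 42y^2)(9y + 1)(3 + 6y − 9x)    [combine like terms]
= (−90y^2 − 10y + 108y + 12 − 378xy^2 − 42xy + 162xy + 18x − 378y^3 − 42y^2)(3 + 6y − 9x)    [distributive law]
= (−132y^2 + 98y + 12 − 378xy^2 + 120xy + 18x − 378y^3)(3 + 6y − 9x)    [combine like terms]
= −396y^2 − 792y^3 + 1188xy^2 + 294y + 588y^2 − 882xy + 36 + 72y − 108x − 1134xy^2 − 2268xy^3 + 3402x^2y^2 + 360xy + 720xy^2 − 1080x^2y + 54x + 108xy − 162x^2 − 1134y^3 − 2268y^4 + 3402xy^3    [distributive law]
= 192y^2 − 1926y^3 + 774xy^2 + 366y − 414xy + 36 − 54x + 1134xy^3 + 3402x^2y^2 − 1080x^2y − 162x^2 − 2268y^4    [combine like terms]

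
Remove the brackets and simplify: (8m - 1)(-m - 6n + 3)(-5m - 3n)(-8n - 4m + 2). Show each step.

-1376m³n - 160m⁴ + 580m³ - 2688m²n² + 1948m²n - 1152mn³ + 1200mn² - 310m² - 366mn + 144n³ - 108n² + 30m + 18n

(8m - 1)(-m - 6n + 3)(-5m - 3n)(-8n - 4m + 2)
= (-8m² - 48mn + 24m + m + 6n - 3)(-5m - 3n)(-8n - 4m + 2)    [distributive law]
= (-8m² - 48mn + 25m + 6n - 3)(-5m - 3n)(-8n - 4m + 2)    [combine like terms]
= (40m³ + 24m²n + 240m²n + 144mn² - 125m² - 75mn - 30mn - 18n² + 15m + 9n)(-8n - 4m + 2)    [distributive law]
= (40m³ + 264m²n + 144mn² - 125m² - 105mn - 18n² + 15m + 9n)(-8n - 4m + 2)    [combine like terms]
= -320m³n - 160m⁴ + 80m³ - 2112m²n² - 1056m³n + 528m²n - 1152mn³ - 576m²n² + 288mn² + 1000m²n + 500m³ - 250m² + 840mn² + 420m²n - 210mn + 144n³ + 72mn² - 36n² - 120mn - 60m² + 30m - 72n² - 36mn + 18n    [distributive law]
= -1376m³n - 160m⁴ + 580m³ - 2688m²n² + 1948m²n - 1152mn³ + 1200mn² - 310m² - 366mn + 144n³ - 108n² + 30m + 18n    [combine like terms]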